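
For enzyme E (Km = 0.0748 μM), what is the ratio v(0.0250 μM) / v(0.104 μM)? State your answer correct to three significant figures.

Since Vmax cancels, v₂/v₁ = [S]₂(Km+[S]₁) / [S]₁(Km+[S]₂).
= 0.0250×(0.0748+0.104) / (0.104×(0.0748+0.0250)) = 0.004470/0.01038 = 0.431.

0.431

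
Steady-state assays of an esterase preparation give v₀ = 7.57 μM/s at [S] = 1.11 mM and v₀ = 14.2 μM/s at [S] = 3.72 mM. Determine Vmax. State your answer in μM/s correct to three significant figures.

From v = Vmax[S]/(Km+[S]), each point gives Vmax = v(Km+[S])/[S].
Equating: 7.57(Km+1.11)/1.11 = 14.2(Km+3.72)/3.72.
6.820·Km + 7.57 = 3.817·Km + 14.2, so (6.820 − 3.817)·Km = 14.2 − 7.57.
Km = 6.630/3.003 = 2.21 mM; then Vmax = 7.57(2.21+1.11)/1.11 = 22.6 μM/s.

22.6 μM/s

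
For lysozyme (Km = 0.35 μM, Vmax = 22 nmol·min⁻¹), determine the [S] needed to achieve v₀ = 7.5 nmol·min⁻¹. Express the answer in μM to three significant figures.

Rearranging v = Vmax[S]/(Km+[S]) gives [S] = Km·v/(Vmax − v).
[S] = 0.35 × 7.5 / (22 − 7.5) = 2.625/14.50 = 0.181 μM.

0.181 μM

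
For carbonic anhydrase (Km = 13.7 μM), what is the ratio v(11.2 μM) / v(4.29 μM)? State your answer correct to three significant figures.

1.89

Since Vmax cancels, v₂/v₁ = [S]₂(Km+[S]₁) / [S]₁(Km+[S]₂).
= 11.2×(13.7+4.29) / (4.29×(13.7+11.2)) = 201.5/106.8 = 1.89.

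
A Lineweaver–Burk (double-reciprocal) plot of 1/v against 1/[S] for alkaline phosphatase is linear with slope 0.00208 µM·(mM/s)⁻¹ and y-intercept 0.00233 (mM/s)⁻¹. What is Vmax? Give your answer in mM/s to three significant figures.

429 mM/s

The y-intercept of a Lineweaver–Burk plot equals 1/Vmax, so Vmax = 1/0.00233 = 429 mM/s.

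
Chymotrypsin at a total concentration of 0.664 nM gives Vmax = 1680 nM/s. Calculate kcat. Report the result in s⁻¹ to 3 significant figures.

kcat = Vmax/[E]total = 1680 nM/s / 0.664 nM = 2530 s⁻¹.

2530 s⁻¹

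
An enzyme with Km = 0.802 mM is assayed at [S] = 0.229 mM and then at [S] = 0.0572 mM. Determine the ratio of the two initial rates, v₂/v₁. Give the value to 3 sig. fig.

0.300

The fractional saturations are [S]/(Km+[S]) = 0.229/1.031 = 0.2221 and 0.0572/0.8592 = 0.06657.
v₂/v₁ is just their ratio: 0.06657/0.2221 = 0.300.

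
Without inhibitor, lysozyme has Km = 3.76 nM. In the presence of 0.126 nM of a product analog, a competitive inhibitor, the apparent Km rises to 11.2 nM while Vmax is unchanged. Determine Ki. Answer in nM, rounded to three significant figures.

0.0637 nM

Competitive: Km,app = α·Km with α = 1 + [I]/Ki.
α = Km,app/Km = 11.2/3.76 = 2.979.
Ki = [I]/(α − 1) = 0.126/1.979 = 0.0637 nM.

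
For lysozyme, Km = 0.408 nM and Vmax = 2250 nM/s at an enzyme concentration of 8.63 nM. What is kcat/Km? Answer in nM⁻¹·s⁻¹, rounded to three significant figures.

639 nM⁻¹·s⁻¹

kcat = Vmax/[E]total = 2250/8.63 = 261 s⁻¹.
kcat/Km = 261/0.408 = 639 nM⁻¹·s⁻¹.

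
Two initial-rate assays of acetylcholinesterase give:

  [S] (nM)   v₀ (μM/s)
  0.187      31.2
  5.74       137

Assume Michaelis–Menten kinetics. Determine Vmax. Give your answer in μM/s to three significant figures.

From v = Vmax[S]/(Km+[S]), each point gives Vmax = v(Km+[S])/[S].
Equating: 31.2(Km+0.187)/0.187 = 137(Km+5.74)/5.74.
166.8·Km + 31.2 = 23.87·Km + 137, so (166.8 − 23.87)·Km = 137 − 31.2.
Km = 105.8/143.0 = 0.740 nM; then Vmax = 31.2(0.740+0.187)/0.187 = 155 μM/s.

155 μM/s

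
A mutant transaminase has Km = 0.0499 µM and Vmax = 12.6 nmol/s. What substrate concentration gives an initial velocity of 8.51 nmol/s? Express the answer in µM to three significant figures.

Rearranging v = Vmax[S]/(Km+[S]) gives [S] = Km·v/(Vmax − v).
[S] = 0.0499 × 8.51 / (12.6 − 8.51) = 0.4246/4.090 = 0.104 µM.

0.104 µM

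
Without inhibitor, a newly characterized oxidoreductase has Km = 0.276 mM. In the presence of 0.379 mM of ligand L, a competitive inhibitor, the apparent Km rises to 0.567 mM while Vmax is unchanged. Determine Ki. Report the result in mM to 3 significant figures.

Competitive: Km,app = α·Km with α = 1 + [I]/Ki.
α = Km,app/Km = 0.567/0.276 = 2.054.
Since α = 1 + [I]/Ki, [I]/Ki = 2.054 − 1 = 1.054 and Ki = 0.379/1.054 = 0.359 mM.

0.359 mM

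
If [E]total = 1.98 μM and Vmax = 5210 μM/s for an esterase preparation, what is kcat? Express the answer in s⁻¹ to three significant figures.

kcat = Vmax/[E]total = 5210 μM/s / 1.98 μM = 2630 s⁻¹.

2630 s⁻¹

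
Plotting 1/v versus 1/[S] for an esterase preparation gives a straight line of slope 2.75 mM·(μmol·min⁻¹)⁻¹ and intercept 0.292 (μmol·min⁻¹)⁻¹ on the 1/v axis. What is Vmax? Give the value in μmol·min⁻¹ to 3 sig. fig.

3.42 μmol·min⁻¹

The y-intercept of a Lineweaver–Burk plot equals 1/Vmax, so Vmax = 1/0.292 = 3.42 μmol·min⁻¹.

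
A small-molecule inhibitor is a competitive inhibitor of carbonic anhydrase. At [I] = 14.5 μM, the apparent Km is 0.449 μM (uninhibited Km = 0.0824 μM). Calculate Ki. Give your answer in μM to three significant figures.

3.26 μM

Competitive: Km,app = α·Km with α = 1 + [I]/Ki.
α = Km,app/Km = 0.449/0.0824 = 5.449.
Since α = 1 + [I]/Ki, [I]/Ki = 5.449 − 1 = 4.449 and Ki = 14.5/4.449 = 3.26 μM.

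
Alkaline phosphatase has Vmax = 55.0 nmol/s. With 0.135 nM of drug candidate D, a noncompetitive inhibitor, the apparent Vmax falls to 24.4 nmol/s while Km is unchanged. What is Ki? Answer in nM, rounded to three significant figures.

0.108 nM

Noncompetitive: Vmax,app = Vmax/α with α = 1 + [I]/Ki.
α = Vmax/Vmax,app = 55.0/24.4 = 2.254.
Ki = [I]/(α − 1) = 0.135/1.254 = 0.108 nM.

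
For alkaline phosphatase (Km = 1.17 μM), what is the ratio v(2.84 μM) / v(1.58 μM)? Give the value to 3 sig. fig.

The fractional saturations are [S]/(Km+[S]) = 1.58/2.750 = 0.5745 and 2.84/4.010 = 0.7082.
v₂/v₁ is just their ratio: 0.7082/0.5745 = 1.23.

1.23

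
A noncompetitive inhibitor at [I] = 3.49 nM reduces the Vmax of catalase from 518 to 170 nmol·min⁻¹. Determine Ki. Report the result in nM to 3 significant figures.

Noncompetitive: Vmax,app = Vmax/α with α = 1 + [I]/Ki.
α = Vmax/Vmax,app = 518/170 = 3.047.
Ki = [I]/(α − 1) = 3.49/2.047 = 1.70 nM.

1.70 nM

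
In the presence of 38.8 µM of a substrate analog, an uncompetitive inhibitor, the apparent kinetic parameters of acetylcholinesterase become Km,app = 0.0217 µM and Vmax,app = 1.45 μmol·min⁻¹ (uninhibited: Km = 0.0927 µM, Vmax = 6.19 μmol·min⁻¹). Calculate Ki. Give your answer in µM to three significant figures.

Uncompetitive: Vmax,app = Vmax/α (and Km,app = Km/α) with α = 1 + [I]/Ki.
α = Vmax/Vmax,app = 6.19/1.45 = 4.269.
Ki = [I]/(α − 1) = 38.8/3.269 = 11.9 µM.

11.9 µM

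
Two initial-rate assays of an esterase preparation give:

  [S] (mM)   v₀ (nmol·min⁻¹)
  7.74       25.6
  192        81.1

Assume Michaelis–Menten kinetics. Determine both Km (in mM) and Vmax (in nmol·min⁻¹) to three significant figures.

Km = 19.2 mM; Vmax = 89.2 nmol·min⁻¹

From v = Vmax[S]/(Km+[S]), each point gives Vmax = v(Km+[S])/[S].
Equating: 25.6(Km+7.74)/7.74 = 81.1(Km+192)/192.
3.307·Km + 25.6 = 0.4224·Km + 81.1, so (3.307 − 0.4224)·Km = 81.1 − 25.6.
Km = 55.50/2.885 = 19.2 mM; then Vmax = 25.6(19.2+7.74)/7.74 = 89.2 nmol·min⁻¹.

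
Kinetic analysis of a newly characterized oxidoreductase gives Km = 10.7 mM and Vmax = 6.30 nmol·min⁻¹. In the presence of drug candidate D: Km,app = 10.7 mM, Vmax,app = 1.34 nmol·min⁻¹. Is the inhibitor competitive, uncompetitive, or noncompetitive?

noncompetitive

Vmax decreases (6.30 → 1.34 nmol·min⁻¹) while Km is unchanged — pure noncompetitive inhibition.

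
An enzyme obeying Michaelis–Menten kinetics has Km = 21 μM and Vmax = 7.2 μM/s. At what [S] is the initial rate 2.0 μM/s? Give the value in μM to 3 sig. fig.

8.08 μM

Rearranging v = Vmax[S]/(Km+[S]) gives [S] = Km·v/(Vmax − v).
[S] = 21 × 2.0 / (7.2 − 2.0) = 42.00/5.200 = 8.08 μM.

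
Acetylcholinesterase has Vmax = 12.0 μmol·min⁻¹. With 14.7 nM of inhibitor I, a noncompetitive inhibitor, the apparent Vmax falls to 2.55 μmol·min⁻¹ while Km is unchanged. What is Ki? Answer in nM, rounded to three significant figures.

Noncompetitive: Vmax,app = Vmax/α with α = 1 + [I]/Ki.
α = Vmax/Vmax,app = 12.0/2.55 = 4.706.
Since α = 1 + [I]/Ki, [I]/Ki = 4.706 − 1 = 3.706 and Ki = 14.7/3.706 = 3.97 nM.

3.97 nM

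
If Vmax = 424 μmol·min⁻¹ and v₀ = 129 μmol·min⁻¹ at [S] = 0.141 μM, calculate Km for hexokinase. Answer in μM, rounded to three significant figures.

0.322 μM

v/Vmax = 129/424 = 0.3042 = [S]/(Km+[S]).
So Km + [S] = [S]/0.3042 = 0.4634 μM, giving Km = 0.4634 − 0.141 = 0.322 μM.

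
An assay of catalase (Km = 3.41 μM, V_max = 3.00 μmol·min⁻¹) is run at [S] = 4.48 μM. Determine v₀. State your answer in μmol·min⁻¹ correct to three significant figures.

1.70 μmol·min⁻¹

[S]/(Km+[S]) = 4.48/7.890 = 0.5678, the fractional saturation.
v = 0.5678 × Vmax = 0.5678 × 3.00 = 1.70 μmol·min⁻¹.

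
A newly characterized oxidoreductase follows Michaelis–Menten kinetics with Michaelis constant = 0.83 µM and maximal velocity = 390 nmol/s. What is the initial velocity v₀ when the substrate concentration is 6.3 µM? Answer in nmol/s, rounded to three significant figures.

v = Vmax·[S]/(Km + [S]) = 390 × 6.3 / (0.83 + 6.3)
  = 2457 / 7.130 = 345 nmol/s.

345 nmol/s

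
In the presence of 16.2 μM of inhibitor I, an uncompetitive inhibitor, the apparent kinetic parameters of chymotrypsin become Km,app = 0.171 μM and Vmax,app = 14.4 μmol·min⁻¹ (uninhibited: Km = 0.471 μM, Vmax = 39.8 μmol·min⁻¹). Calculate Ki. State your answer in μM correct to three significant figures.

Uncompetitive: Vmax,app = Vmax/α (and Km,app = Km/α) with α = 1 + [I]/Ki.
α = Vmax/Vmax,app = 39.8/14.4 = 2.764.
Since α = 1 + [I]/Ki, [I]/Ki = 2.764 − 1 = 1.764 and Ki = 16.2/1.764 = 9.18 μM.

9.18 μM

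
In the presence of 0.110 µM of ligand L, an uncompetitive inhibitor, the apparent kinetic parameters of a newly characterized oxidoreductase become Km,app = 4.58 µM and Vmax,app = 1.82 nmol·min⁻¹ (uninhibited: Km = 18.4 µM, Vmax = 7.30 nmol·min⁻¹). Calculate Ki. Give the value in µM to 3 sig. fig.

0.0365 µM

Uncompetitive: Vmax,app = Vmax/α (and Km,app = Km/α) with α = 1 + [I]/Ki.
α = Vmax/Vmax,app = 7.30/1.82 = 4.011.
Since α = 1 + [I]/Ki, [I]/Ki = 4.011 − 1 = 3.011 and Ki = 0.110/3.011 = 0.0365 µM.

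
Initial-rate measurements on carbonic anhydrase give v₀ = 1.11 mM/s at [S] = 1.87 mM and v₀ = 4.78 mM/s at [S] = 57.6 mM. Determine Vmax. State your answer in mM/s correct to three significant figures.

5.38 mM/s

From v = Vmax[S]/(Km+[S]), each point gives Vmax = v(Km+[S])/[S].
Equating: 1.11(Km+1.87)/1.87 = 4.78(Km+57.6)/57.6.
0.5936·Km + 1.11 = 0.08299·Km + 4.78, so (0.5936 − 0.08299)·Km = 4.78 − 1.11.
Km = 3.670/0.5106 = 7.19 mM; then Vmax = 1.11(7.19+1.87)/1.87 = 5.38 mM/s.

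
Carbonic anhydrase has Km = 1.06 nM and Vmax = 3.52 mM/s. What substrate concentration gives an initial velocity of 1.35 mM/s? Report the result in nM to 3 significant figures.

The required fractional saturation is v/Vmax = 1.35/3.52 = 0.3835.
Then [S]/(Km+[S]) = 0.3835 ⇒ [S] = 1.06 × 0.3835/(1 − 0.3835) = 0.659 nM.

0.659 nM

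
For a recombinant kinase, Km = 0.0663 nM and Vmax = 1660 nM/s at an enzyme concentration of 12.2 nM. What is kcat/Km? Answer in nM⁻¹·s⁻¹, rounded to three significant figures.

2050 nM⁻¹·s⁻¹

kcat = Vmax/[E]total = 1660/12.2 = 136 s⁻¹.
kcat/Km = 136/0.0663 = 2050 nM⁻¹·s⁻¹.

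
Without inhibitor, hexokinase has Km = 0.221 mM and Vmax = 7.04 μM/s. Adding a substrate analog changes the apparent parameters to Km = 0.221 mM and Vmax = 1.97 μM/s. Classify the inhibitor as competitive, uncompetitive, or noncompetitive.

noncompetitive

Vmax decreases (7.04 → 1.97 μM/s) while Km is unchanged — pure noncompetitive inhibition.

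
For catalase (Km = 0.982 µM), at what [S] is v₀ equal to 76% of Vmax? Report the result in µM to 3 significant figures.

3.11 µM

v/Vmax = [S]/(Km+[S]) = 0.76, so [S] = Km·0.76/(1 − 0.76) = 0.982 × 3.167.
[S] = 3.11 µM.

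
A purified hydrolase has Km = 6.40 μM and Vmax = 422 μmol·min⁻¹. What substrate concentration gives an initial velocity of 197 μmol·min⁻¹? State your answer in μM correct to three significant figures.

Rearranging v = Vmax[S]/(Km+[S]) gives [S] = Km·v/(Vmax − v).
[S] = 6.40 × 197 / (422 − 197) = 1261/225.0 = 5.60 μM.

5.60 μM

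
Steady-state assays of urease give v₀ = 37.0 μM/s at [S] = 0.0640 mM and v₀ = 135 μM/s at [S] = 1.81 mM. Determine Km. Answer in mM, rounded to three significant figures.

In reciprocal form, 1/v = (Km/Vmax)·(1/[S]) + 1/Vmax. The two points give (1/[S], 1/v) = (15.62, 0.02703) and (0.5525, 0.007407).
Slope = (0.02703 − 0.007407)/(15.62 − 0.5525) = 0.001302; intercept = 0.02703 − 0.001302×15.62 = 0.006688.
Vmax = 1/intercept = 150 μM/s; Km = slope × Vmax = 0.001302 × 150 = 0.195 mM.

0.195 mM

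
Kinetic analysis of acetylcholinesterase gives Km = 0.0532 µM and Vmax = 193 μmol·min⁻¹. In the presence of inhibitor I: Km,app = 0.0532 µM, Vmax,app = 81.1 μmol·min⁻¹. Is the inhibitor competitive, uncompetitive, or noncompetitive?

noncompetitive

Vmax decreases (193 → 81.1 μmol·min⁻¹) while Km is unchanged — pure noncompetitive inhibition.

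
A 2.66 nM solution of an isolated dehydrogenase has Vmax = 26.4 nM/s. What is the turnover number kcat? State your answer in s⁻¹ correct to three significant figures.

9.92 s⁻¹

kcat = Vmax/[E]total = 26.4 nM/s / 2.66 nM = 9.92 s⁻¹.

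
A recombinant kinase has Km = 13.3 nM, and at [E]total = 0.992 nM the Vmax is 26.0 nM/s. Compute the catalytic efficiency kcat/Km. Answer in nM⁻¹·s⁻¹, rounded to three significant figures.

1.97 nM⁻¹·s⁻¹

kcat = Vmax/[E]total = 26.0/0.992 = 26.2 s⁻¹.
kcat/Km = 26.2/13.3 = 1.97 nM⁻¹·s⁻¹.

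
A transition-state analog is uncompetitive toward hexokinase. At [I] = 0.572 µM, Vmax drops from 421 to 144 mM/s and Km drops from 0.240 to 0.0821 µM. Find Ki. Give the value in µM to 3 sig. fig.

Uncompetitive: Vmax,app = Vmax/α (and Km,app = Km/α) with α = 1 + [I]/Ki.
α = Vmax/Vmax,app = 421/144 = 2.924.
Ki = [I]/(α − 1) = 0.572/1.924 = 0.297 µM.

0.297 µM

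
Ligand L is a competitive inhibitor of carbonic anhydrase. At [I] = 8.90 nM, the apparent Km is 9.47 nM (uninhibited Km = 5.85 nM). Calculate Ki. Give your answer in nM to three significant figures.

14.4 nM

Competitive: Km,app = α·Km with α = 1 + [I]/Ki.
α = Km,app/Km = 9.47/5.85 = 1.619.
Ki = [I]/(α − 1) = 8.90/0.6188 = 14.4 nM.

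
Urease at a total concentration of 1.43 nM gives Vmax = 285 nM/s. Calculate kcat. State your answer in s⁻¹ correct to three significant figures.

kcat = Vmax/[E]total = 285 nM/s / 1.43 nM = 199 s⁻¹.

199 s⁻¹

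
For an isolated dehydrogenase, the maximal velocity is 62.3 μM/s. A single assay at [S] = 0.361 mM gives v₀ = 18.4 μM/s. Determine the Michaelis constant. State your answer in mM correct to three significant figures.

v/Vmax = 18.4/62.3 = 0.2953 = [S]/(Km+[S]).
So Km + [S] = [S]/0.2953 = 1.222 mM, giving Km = 1.222 − 0.361 = 0.861 mM.

0.861 mM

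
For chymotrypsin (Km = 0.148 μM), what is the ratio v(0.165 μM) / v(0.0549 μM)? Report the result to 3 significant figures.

1.95

The fractional saturations are [S]/(Km+[S]) = 0.0549/0.2029 = 0.2706 and 0.165/0.3130 = 0.5272.
v₂/v₁ is just their ratio: 0.5272/0.2706 = 1.95.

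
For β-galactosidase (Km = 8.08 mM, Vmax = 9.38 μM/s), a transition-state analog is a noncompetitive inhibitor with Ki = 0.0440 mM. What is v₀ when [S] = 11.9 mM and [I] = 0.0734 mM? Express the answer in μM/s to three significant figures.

α = 1 + [I]/Ki = 1 + 0.0734/0.0440 = 2.668.
For a noncompetitive inhibitor, Vmax is reduced to Vmax/α while Km is unchanged: Km,app = 8.08 mM, Vmax,app = 3.52 μM/s.
v = Vmax,app·[S]/(Km,app + [S]) = 3.52 × 11.9/(8.08 + 11.9) = 2.09 μM/s.

2.09 μM/s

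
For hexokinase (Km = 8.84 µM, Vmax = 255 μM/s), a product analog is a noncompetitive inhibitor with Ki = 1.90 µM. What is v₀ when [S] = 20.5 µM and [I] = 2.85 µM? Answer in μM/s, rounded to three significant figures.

α = 1 + [I]/Ki = 1 + 2.85/1.90 = 2.500.
For a noncompetitive inhibitor, Vmax is reduced to Vmax/α while Km is unchanged: Km,app = 8.84 µM, Vmax,app = 102 μM/s.
v = Vmax,app·[S]/(Km,app + [S]) = 102 × 20.5/(8.84 + 20.5) = 71.3 μM/s.

71.3 μM/s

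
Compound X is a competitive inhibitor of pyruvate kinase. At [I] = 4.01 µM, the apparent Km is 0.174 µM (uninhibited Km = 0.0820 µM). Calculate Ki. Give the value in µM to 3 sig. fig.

3.57 µM

Competitive: Km,app = α·Km with α = 1 + [I]/Ki.
α = Km,app/Km = 0.174/0.0820 = 2.122.
Since α = 1 + [I]/Ki, [I]/Ki = 2.122 − 1 = 1.122 and Ki = 4.01/1.122 = 3.57 µM.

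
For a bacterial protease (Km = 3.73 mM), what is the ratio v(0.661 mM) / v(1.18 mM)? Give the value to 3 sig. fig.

Since Vmax cancels, v₂/v₁ = [S]₂(Km+[S]₁) / [S]₁(Km+[S]₂).
= 0.661×(3.73+1.18) / (1.18×(3.73+0.661)) = 3.246/5.181 = 0.626.

0.626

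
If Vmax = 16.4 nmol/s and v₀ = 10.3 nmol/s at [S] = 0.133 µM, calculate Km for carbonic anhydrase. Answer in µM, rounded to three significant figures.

0.0788 µM

v/Vmax = 10.3/16.4 = 0.6280 = [S]/(Km+[S]).
So Km + [S] = [S]/0.6280 = 0.2118 µM, giving Km = 0.2118 − 0.133 = 0.0788 µM.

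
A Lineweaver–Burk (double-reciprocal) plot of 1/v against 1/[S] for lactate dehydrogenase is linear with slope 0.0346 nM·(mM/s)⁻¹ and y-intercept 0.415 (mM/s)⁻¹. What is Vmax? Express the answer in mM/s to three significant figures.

The y-intercept of a Lineweaver–Burk plot equals 1/Vmax, so Vmax = 1/0.415 = 2.41 mM/s.

2.41 mM/s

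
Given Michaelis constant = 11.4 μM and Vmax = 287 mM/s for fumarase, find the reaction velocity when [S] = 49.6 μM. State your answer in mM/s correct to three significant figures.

[S]/(Km+[S]) = 49.6/61.00 = 0.8131, the fractional saturation.
v = 0.8131 × Vmax = 0.8131 × 287 = 233 mM/s.

233 mM/s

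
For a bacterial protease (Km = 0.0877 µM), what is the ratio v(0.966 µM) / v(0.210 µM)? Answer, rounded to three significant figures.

Since Vmax cancels, v₂/v₁ = [S]₂(Km+[S]₁) / [S]₁(Km+[S]₂).
= 0.966×(0.0877+0.210) / (0.210×(0.0877+0.966)) = 0.2876/0.2213 = 1.30.

1.30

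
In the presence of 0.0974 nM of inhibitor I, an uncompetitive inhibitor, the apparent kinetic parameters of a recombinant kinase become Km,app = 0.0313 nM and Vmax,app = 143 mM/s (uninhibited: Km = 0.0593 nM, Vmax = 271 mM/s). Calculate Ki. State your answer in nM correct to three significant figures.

0.109 nM

Uncompetitive: Vmax,app = Vmax/α (and Km,app = Km/α) with α = 1 + [I]/Ki.
α = Vmax/Vmax,app = 271/143 = 1.895.
Ki = [I]/(α − 1) = 0.0974/0.8951 = 0.109 nM.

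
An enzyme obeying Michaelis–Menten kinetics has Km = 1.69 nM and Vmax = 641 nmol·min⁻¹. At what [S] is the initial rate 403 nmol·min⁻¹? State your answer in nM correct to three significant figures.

2.86 nM

Rearranging v = Vmax[S]/(Km+[S]) gives [S] = Km·v/(Vmax − v).
[S] = 1.69 × 403 / (641 − 403) = 681.1/238.0 = 2.86 nM.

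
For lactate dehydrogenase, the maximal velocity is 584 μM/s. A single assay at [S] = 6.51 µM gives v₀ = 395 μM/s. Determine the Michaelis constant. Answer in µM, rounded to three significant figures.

3.11 µM

From v = Vmax[S]/(Km+[S]), Km = [S](Vmax − v)/v.
Km = 6.51 × (584 − 395) / 395 = 1230/395 = 3.11 µM.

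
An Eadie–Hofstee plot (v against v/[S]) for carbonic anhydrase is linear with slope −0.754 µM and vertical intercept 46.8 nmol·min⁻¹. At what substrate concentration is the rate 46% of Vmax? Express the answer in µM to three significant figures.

0.642 µM

The Eadie–Hofstee slope gives Km = 0.754 µM (slope = −Km).
v/Vmax = [S]/(Km+[S]) = 0.46 ⇒ [S] = Km·0.46/(1−0.46) = 0.754 × 0.8519 = 0.642 µM.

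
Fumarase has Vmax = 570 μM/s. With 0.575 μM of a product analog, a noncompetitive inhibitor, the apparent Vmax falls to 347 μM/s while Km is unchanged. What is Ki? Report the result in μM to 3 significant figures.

0.895 μM

Noncompetitive: Vmax,app = Vmax/α with α = 1 + [I]/Ki.
α = Vmax/Vmax,app = 570/347 = 1.643.
Since α = 1 + [I]/Ki, [I]/Ki = 1.643 − 1 = 0.6427 and Ki = 0.575/0.6427 = 0.895 μM.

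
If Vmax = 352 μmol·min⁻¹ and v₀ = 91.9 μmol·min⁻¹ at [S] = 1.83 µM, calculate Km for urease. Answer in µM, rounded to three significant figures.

5.18 µM

From v = Vmax[S]/(Km+[S]), Km = [S](Vmax − v)/v.
Km = 1.83 × (352 − 91.9) / 91.9 = 476.0/91.9 = 5.18 µM.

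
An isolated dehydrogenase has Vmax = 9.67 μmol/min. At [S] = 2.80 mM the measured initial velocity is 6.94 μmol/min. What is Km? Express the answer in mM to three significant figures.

1.10 mM

v/Vmax = 6.94/9.67 = 0.7177 = [S]/(Km+[S]).
So Km + [S] = [S]/0.7177 = 3.901 mM, giving Km = 3.901 − 2.80 = 1.10 mM.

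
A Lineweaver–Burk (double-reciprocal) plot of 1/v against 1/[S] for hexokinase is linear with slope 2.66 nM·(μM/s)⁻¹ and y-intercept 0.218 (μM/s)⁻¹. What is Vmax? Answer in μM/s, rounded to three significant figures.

4.59 μM/s

The y-intercept of a Lineweaver–Burk plot equals 1/Vmax, so Vmax = 1/0.218 = 4.59 μM/s.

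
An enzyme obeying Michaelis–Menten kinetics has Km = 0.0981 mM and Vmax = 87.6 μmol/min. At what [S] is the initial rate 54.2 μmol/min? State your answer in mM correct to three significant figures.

0.159 mM

The required fractional saturation is v/Vmax = 54.2/87.6 = 0.6187.
Then [S]/(Km+[S]) = 0.6187 ⇒ [S] = 0.0981 × 0.6187/(1 − 0.6187) = 0.159 mM.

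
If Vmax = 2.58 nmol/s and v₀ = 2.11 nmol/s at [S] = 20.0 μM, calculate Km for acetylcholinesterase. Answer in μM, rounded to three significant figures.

4.45 μM

From v = Vmax[S]/(Km+[S]), Km = [S](Vmax − v)/v.
Km = 20.0 × (2.58 − 2.11) / 2.11 = 9.400/2.11 = 4.45 μM.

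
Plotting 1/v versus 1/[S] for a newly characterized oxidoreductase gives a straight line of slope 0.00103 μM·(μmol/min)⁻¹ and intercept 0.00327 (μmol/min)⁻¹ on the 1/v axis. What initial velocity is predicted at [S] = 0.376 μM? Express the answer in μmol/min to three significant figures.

The y-intercept is 1/Vmax, so Vmax = 1/0.00327 = 306 μmol/min.
The slope is Km/Vmax, so Km = 0.00103 × 306 = 0.315 μM.
Then v = 306 × 0.376/(0.315 + 0.376) = 166 μmol/min.

166 μmol/min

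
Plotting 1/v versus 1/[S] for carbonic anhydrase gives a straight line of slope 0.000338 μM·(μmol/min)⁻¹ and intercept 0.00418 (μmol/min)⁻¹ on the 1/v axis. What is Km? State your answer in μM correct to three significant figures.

0.0809 μM

y-intercept = 1/Vmax ⇒ Vmax = 239 μmol/min; slope = Km/Vmax ⇒ Km = slope × Vmax.
Km = 0.000338 × 239 = 0.0809 μM.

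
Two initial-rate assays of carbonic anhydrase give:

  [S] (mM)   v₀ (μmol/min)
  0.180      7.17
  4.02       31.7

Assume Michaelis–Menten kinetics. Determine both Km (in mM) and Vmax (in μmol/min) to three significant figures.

Km = 0.768 mM; Vmax = 37.8 μmol/min

In reciprocal form, 1/v = (Km/Vmax)·(1/[S]) + 1/Vmax. The two points give (1/[S], 1/v) = (5.556, 0.1395) and (0.2488, 0.03155).
Slope = (0.1395 − 0.03155)/(5.556 − 0.2488) = 0.02034; intercept = 0.1395 − 0.02034×5.556 = 0.02649.
Vmax = 1/intercept = 37.8 μmol/min; Km = slope × Vmax = 0.02034 × 37.8 = 0.768 mM.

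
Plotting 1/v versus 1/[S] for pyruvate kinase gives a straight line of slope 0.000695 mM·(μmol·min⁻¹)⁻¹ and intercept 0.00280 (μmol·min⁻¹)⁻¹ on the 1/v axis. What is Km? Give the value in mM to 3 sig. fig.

y-intercept = 1/Vmax ⇒ Vmax = 357 μmol·min⁻¹; slope = Km/Vmax ⇒ Km = slope × Vmax.
Km = 0.000695 × 357 = 0.248 mM.

0.248 mM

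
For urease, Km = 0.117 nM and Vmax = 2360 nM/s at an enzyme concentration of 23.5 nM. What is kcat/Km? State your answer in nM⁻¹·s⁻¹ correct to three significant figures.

kcat = Vmax/[E]total = 2360/23.5 = 100 s⁻¹.
kcat/Km = 100/0.117 = 858 nM⁻¹·s⁻¹.

858 nM⁻¹·s⁻¹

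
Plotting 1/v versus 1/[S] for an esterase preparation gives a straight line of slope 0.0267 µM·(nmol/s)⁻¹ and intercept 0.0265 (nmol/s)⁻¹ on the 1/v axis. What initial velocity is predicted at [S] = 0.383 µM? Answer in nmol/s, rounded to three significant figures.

10.4 nmol/s

The y-intercept is 1/Vmax, so Vmax = 1/0.0265 = 37.7 nmol/s.
The slope is Km/Vmax, so Km = 0.0267 × 37.7 = 1.01 µM.
Then v = 37.7 × 0.383/(1.01 + 0.383) = 10.4 nmol/s.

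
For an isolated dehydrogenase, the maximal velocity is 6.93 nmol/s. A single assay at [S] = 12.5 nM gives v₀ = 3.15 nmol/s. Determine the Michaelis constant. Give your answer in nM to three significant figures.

v/Vmax = 3.15/6.93 = 0.4545 = [S]/(Km+[S]).
So Km + [S] = [S]/0.4545 = 27.50 nM, giving Km = 27.50 − 12.5 = 15.0 nM.

15.0 nM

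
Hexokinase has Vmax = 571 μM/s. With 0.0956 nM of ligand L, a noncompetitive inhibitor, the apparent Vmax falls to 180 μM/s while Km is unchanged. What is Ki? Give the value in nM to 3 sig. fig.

0.0440 nM

Noncompetitive: Vmax,app = Vmax/α with α = 1 + [I]/Ki.
α = Vmax/Vmax,app = 571/180 = 3.172.
Since α = 1 + [I]/Ki, [I]/Ki = 3.172 − 1 = 2.172 and Ki = 0.0956/2.172 = 0.0440 nM.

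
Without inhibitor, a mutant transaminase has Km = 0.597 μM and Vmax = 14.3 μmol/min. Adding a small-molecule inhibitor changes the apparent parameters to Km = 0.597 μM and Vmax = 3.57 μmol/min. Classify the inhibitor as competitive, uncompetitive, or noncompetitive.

Vmax decreases (14.3 → 3.57 μmol/min) while Km is unchanged — pure noncompetitive inhibition.

noncompetitive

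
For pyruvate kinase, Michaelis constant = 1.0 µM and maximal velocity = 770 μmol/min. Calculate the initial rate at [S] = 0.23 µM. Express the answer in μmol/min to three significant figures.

v = Vmax·[S]/(Km + [S]) = 770 × 0.23 / (1.0 + 0.23)
  = 177.1 / 1.230 = 144 μmol/min.

144 μmol/min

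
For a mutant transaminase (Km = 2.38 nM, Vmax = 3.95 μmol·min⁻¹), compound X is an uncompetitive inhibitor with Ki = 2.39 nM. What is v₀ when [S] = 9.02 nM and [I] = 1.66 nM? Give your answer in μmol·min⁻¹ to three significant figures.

2.02 μmol·min⁻¹

α = 1 + [I]/Ki = 1 + 1.66/2.39 = 1.695.
For an uncompetitive inhibitor, both parameters are divided by α, giving Vmax/α and Km/α: Km,app = 1.40 nM, Vmax,app = 2.33 μmol·min⁻¹.
v = Vmax,app·[S]/(Km,app + [S]) = 2.33 × 9.02/(1.40 + 9.02) = 2.02 μmol·min⁻¹.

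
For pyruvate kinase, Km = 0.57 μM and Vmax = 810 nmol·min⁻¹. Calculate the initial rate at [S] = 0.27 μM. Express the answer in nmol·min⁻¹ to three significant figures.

260 nmol·min⁻¹

[S]/(Km+[S]) = 0.27/0.8400 = 0.3214, the fractional saturation.
v = 0.3214 × Vmax = 0.3214 × 810 = 260 nmol·min⁻¹.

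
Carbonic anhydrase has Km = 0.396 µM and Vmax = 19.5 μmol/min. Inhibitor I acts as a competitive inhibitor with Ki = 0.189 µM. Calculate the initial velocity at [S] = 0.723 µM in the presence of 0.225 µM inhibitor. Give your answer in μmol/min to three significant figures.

8.86 μmol/min

With α = 1 + [I]/Ki = 1 + 0.225/0.189 = 2.190, the competitive rate law is v = Vmax[S] / (αKm + [S]).
v = 19.5×0.723 / (2.190×0.396 + 0.723) = 14.10/1.590 = 8.86 μmol/min.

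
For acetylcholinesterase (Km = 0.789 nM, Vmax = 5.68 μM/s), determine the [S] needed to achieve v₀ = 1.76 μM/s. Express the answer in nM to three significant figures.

0.354 nM

The required fractional saturation is v/Vmax = 1.76/5.68 = 0.3099.
Then [S]/(Km+[S]) = 0.3099 ⇒ [S] = 0.789 × 0.3099/(1 − 0.3099) = 0.354 nM.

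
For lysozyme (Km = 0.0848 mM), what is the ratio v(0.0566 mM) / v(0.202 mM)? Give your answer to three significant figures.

Since Vmax cancels, v₂/v₁ = [S]₂(Km+[S]₁) / [S]₁(Km+[S]₂).
= 0.0566×(0.0848+0.202) / (0.202×(0.0848+0.0566)) = 0.01623/0.02856 = 0.568.

0.568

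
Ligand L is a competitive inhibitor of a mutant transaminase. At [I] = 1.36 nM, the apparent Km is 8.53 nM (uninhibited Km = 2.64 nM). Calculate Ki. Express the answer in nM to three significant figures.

0.610 nM

Competitive: Km,app = α·Km with α = 1 + [I]/Ki.
α = Km,app/Km = 8.53/2.64 = 3.231.
Since α = 1 + [I]/Ki, [I]/Ki = 3.231 − 1 = 2.231 and Ki = 1.36/2.231 = 0.610 nM.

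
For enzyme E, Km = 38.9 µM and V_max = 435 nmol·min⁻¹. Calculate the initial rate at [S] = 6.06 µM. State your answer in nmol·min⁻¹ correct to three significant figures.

[S]/(Km+[S]) = 6.06/44.96 = 0.1348, the fractional saturation.
v = 0.1348 × Vmax = 0.1348 × 435 = 58.6 nmol·min⁻¹.

58.6 nmol·min⁻¹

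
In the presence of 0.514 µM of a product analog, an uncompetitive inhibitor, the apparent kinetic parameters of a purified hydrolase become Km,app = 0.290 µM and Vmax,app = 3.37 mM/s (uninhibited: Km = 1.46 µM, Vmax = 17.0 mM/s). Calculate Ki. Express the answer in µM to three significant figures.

0.127 µM

Uncompetitive: Vmax,app = Vmax/α (and Km,app = Km/α) with α = 1 + [I]/Ki.
α = Vmax/Vmax,app = 17.0/3.37 = 5.045.
Ki = [I]/(α − 1) = 0.514/4.045 = 0.127 µM.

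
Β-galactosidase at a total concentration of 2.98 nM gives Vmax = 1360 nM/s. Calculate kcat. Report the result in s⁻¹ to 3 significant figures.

kcat = Vmax/[E]total = 1360 nM/s / 2.98 nM = 456 s⁻¹.

456 s⁻¹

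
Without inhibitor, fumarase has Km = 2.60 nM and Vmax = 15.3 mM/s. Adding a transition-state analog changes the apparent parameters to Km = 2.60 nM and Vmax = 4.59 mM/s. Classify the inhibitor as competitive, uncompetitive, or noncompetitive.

noncompetitive

Vmax decreases (15.3 → 4.59 mM/s) while Km is unchanged — pure noncompetitive inhibition.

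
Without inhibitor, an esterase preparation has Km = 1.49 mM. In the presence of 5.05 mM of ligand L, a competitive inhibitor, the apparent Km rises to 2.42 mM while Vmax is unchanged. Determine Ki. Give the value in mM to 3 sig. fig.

8.09 mM

Competitive: Km,app = α·Km with α = 1 + [I]/Ki.
α = Km,app/Km = 2.42/1.49 = 1.624.
Ki = [I]/(α − 1) = 5.05/0.6242 = 8.09 mM.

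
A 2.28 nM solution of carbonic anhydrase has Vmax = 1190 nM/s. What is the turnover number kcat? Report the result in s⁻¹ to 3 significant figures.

522 s⁻¹

kcat = Vmax/[E]total = 1190 nM/s / 2.28 nM = 522 s⁻¹.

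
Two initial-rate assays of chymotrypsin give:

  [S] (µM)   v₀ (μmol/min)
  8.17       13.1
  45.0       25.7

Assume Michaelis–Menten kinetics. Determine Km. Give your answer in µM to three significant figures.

12.2 µM

From v = Vmax[S]/(Km+[S]), each point gives Vmax = v(Km+[S])/[S].
Equating: 13.1(Km+8.17)/8.17 = 25.7(Km+45.0)/45.0.
1.603·Km + 13.1 = 0.5711·Km + 25.7, so (1.603 − 0.5711)·Km = 25.7 − 13.1.
Km = 12.60/1.032 = 12.2 µM; then Vmax = 13.1(12.2+8.17)/8.17 = 32.7 μmol/min.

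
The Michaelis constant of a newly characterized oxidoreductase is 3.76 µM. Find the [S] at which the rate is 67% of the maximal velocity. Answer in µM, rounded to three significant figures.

7.63 µM

v/Vmax = [S]/(Km+[S]) = 0.67, so [S] = Km·0.67/(1 − 0.67) = 3.76 × 2.030.
[S] = 7.63 µM.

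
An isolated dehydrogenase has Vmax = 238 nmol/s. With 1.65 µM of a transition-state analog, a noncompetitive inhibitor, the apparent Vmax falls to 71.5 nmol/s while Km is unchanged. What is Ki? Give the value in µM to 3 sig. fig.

Noncompetitive: Vmax,app = Vmax/α with α = 1 + [I]/Ki.
α = Vmax/Vmax,app = 238/71.5 = 3.329.
Ki = [I]/(α − 1) = 1.65/2.329 = 0.709 µM.

0.709 µM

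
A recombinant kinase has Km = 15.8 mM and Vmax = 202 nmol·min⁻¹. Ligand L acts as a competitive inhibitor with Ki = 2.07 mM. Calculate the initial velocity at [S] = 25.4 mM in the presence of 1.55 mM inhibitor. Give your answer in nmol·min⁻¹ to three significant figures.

96.8 nmol·min⁻¹

α = 1 + [I]/Ki = 1 + 1.55/2.07 = 1.749.
For a competitive inhibitor, Vmax is unchanged and the apparent Km becomes α·Km: Km,app = 27.6 mM, Vmax,app = 202 nmol·min⁻¹.
v = Vmax,app·[S]/(Km,app + [S]) = 202 × 25.4/(27.6 + 25.4) = 96.8 nmol·min⁻¹.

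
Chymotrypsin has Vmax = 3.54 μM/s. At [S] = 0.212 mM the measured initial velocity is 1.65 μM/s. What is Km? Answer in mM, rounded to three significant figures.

0.243 mM

v/Vmax = 1.65/3.54 = 0.4661 = [S]/(Km+[S]).
So Km + [S] = [S]/0.4661 = 0.4548 mM, giving Km = 0.4548 − 0.212 = 0.243 mM.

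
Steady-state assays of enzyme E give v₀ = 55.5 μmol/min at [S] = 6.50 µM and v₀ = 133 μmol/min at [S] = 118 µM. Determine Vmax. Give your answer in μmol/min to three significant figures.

From v = Vmax[S]/(Km+[S]), each point gives Vmax = v(Km+[S])/[S].
Equating: 55.5(Km+6.50)/6.50 = 133(Km+118)/118.
8.538·Km + 55.5 = 1.127·Km + 133, so (8.538 − 1.127)·Km = 133 − 55.5.
Km = 77.50/7.411 = 10.5 µM; then Vmax = 55.5(10.5+6.50)/6.50 = 145 μmol/min.

145 μmol/min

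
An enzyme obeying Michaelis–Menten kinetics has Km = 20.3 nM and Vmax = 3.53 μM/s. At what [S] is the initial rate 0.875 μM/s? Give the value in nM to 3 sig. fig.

6.69 nM

The required fractional saturation is v/Vmax = 0.875/3.53 = 0.2479.
Then [S]/(Km+[S]) = 0.2479 ⇒ [S] = 20.3 × 0.2479/(1 − 0.2479) = 6.69 nM.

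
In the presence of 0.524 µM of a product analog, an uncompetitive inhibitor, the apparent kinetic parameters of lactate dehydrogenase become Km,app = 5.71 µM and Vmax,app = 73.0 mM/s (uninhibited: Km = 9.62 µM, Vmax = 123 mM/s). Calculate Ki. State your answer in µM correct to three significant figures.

Uncompetitive: Vmax,app = Vmax/α (and Km,app = Km/α) with α = 1 + [I]/Ki.
α = Vmax/Vmax,app = 123/73.0 = 1.685.
Since α = 1 + [I]/Ki, [I]/Ki = 1.685 − 1 = 0.6849 and Ki = 0.524/0.6849 = 0.765 µM.

0.765 µM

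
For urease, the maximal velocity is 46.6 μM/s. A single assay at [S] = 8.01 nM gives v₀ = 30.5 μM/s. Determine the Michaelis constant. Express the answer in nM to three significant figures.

From v = Vmax[S]/(Km+[S]), Km = [S](Vmax − v)/v.
Km = 8.01 × (46.6 − 30.5) / 30.5 = 129.0/30.5 = 4.23 nM.

4.23 nM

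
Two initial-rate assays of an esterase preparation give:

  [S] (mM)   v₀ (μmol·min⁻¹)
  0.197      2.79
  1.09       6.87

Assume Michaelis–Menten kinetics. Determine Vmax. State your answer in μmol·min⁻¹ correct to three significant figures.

10.1 μmol·min⁻¹

In reciprocal form, 1/v = (Km/Vmax)·(1/[S]) + 1/Vmax. The two points give (1/[S], 1/v) = (5.076, 0.3584) and (0.9174, 0.1456).
Slope = (0.3584 − 0.1456)/(5.076 − 0.9174) = 0.05118; intercept = 0.3584 − 0.05118×5.076 = 0.09860.
Vmax = 1/intercept = 10.1 μmol·min⁻¹; Km = slope × Vmax = 0.05118 × 10.1 = 0.519 mM.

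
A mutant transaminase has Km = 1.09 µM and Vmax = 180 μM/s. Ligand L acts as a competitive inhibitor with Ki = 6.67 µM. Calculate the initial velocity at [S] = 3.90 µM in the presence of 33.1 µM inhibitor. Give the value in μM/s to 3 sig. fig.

α = 1 + [I]/Ki = 1 + 33.1/6.67 = 5.963.
For a competitive inhibitor, Vmax is unchanged and the apparent Km becomes α·Km: Km,app = 6.50 µM, Vmax,app = 180 μM/s.
v = Vmax,app·[S]/(Km,app + [S]) = 180 × 3.90/(6.50 + 3.90) = 67.5 μM/s.

67.5 μM/s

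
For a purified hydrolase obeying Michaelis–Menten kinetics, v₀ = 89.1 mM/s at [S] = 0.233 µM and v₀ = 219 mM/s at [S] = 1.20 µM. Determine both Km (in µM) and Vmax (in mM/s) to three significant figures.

Km = 0.650 µM; Vmax = 338 mM/s

In reciprocal form, 1/v = (Km/Vmax)·(1/[S]) + 1/Vmax. The two points give (1/[S], 1/v) = (4.292, 0.01122) and (0.8333, 0.004566).
Slope = (0.01122 − 0.004566)/(4.292 − 0.8333) = 0.001925; intercept = 0.01122 − 0.001925×4.292 = 0.002962.
Vmax = 1/intercept = 338 mM/s; Km = slope × Vmax = 0.001925 × 338 = 0.650 µM.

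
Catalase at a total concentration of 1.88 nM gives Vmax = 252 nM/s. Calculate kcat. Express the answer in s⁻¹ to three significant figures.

kcat = Vmax/[E]total = 252 nM/s / 1.88 nM = 134 s⁻¹.

134 s⁻¹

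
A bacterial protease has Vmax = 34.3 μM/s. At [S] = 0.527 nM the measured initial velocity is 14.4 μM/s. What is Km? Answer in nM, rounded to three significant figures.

v/Vmax = 14.4/34.3 = 0.4198 = [S]/(Km+[S]).
So Km + [S] = [S]/0.4198 = 1.255 nM, giving Km = 1.255 − 0.527 = 0.728 nM.

0.728 nM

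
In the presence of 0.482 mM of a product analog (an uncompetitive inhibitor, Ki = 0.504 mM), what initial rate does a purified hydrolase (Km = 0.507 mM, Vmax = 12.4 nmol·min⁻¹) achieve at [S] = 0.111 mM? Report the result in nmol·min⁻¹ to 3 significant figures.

1.90 nmol·min⁻¹

α = 1 + [I]/Ki = 1 + 0.482/0.504 = 1.956.
For an uncompetitive inhibitor, both parameters are divided by α, giving Vmax/α and Km/α: Km,app = 0.259 mM, Vmax,app = 6.34 nmol·min⁻¹.
v = Vmax,app·[S]/(Km,app + [S]) = 6.34 × 0.111/(0.259 + 0.111) = 1.90 nmol·min⁻¹.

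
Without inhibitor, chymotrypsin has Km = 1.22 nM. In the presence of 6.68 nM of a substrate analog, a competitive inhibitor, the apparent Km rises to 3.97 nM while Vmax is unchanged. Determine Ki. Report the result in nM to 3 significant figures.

Competitive: Km,app = α·Km with α = 1 + [I]/Ki.
α = Km,app/Km = 3.97/1.22 = 3.254.
Since α = 1 + [I]/Ki, [I]/Ki = 3.254 − 1 = 2.254 and Ki = 6.68/2.254 = 2.96 nM.

2.96 nM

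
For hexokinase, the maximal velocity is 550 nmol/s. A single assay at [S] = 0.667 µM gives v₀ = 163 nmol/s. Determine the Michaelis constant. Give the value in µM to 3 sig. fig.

From v = Vmax[S]/(Km+[S]), Km = [S](Vmax − v)/v.
Km = 0.667 × (550 − 163) / 163 = 258.1/163 = 1.58 µM.

1.58 µM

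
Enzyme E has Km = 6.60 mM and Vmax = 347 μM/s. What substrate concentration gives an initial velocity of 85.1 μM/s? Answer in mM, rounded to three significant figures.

The required fractional saturation is v/Vmax = 85.1/347 = 0.2452.
Then [S]/(Km+[S]) = 0.2452 ⇒ [S] = 6.60 × 0.2452/(1 − 0.2452) = 2.14 mM.

2.14 mM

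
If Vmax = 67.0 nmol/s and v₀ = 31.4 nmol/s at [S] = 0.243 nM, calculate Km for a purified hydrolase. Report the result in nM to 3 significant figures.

0.276 nM

v/Vmax = 31.4/67.0 = 0.4687 = [S]/(Km+[S]).
So Km + [S] = [S]/0.4687 = 0.5185 nM, giving Km = 0.5185 − 0.243 = 0.276 nM.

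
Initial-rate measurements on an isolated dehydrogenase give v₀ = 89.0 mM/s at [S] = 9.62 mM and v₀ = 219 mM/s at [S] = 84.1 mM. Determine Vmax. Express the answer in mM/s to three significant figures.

In reciprocal form, 1/v = (Km/Vmax)·(1/[S]) + 1/Vmax. The two points give (1/[S], 1/v) = (0.1040, 0.01124) and (0.01189, 0.004566).
Slope = (0.01124 − 0.004566)/(0.1040 − 0.01189) = 0.07245; intercept = 0.01124 − 0.07245×0.1040 = 0.003705.
Vmax = 1/intercept = 270 mM/s; Km = slope × Vmax = 0.07245 × 270 = 19.6 mM.

270 mM/s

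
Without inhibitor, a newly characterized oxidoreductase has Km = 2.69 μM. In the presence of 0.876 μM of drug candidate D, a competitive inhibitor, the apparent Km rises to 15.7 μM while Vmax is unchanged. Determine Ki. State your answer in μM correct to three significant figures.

Competitive: Km,app = α·Km with α = 1 + [I]/Ki.
α = Km,app/Km = 15.7/2.69 = 5.836.
Ki = [I]/(α − 1) = 0.876/4.836 = 0.181 μM.

0.181 μM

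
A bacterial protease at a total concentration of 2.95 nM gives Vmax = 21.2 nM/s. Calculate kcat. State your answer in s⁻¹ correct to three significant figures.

kcat = Vmax/[E]total = 21.2 nM/s / 2.95 nM = 7.19 s⁻¹.

7.19 s⁻¹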